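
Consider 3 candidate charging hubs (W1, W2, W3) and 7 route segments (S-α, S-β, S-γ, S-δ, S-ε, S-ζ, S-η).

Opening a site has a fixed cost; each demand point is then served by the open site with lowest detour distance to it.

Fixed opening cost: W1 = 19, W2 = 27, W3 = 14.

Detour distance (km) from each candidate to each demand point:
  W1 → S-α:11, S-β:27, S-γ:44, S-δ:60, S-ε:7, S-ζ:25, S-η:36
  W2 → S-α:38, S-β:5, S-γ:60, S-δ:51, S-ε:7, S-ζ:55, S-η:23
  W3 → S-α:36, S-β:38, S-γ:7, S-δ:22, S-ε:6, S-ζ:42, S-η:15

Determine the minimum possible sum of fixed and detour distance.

Open {W1, W3}: assign each demand point to its cheapest open site.
  S-α→W1 11, S-β→W1 27, S-γ→W3 7, S-δ→W3 22, S-ε→W3 6, S-ζ→W1 25, S-η→W3 15
  detour distance 113, fixed 33 → total 146.
Compare {W1, W2, W3}: detour distance 91 + fixed 60 = 151.
Compare {W2, W3}: detour distance 133 + fixed 41 = 174.
Compare {W3}: detour distance 166 + fixed 14 = 180.
All other subsets cost ≥ 151. Minimum total cost: 146.

146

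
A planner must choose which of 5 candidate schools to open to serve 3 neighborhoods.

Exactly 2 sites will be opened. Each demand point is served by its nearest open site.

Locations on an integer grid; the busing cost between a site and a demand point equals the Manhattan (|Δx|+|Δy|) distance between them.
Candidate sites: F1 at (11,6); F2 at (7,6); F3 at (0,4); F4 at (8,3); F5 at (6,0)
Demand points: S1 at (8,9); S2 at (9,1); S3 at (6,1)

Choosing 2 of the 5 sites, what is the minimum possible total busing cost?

Open {F2, F5}.
  S1→F2 4, S2→F5 4, S3→F5 1  ⇒ total 9.
Compare {F4, F5}: total 10.
Compare {F1, F5}: total 11.
No size-2 selection does better; minimum is 9.

9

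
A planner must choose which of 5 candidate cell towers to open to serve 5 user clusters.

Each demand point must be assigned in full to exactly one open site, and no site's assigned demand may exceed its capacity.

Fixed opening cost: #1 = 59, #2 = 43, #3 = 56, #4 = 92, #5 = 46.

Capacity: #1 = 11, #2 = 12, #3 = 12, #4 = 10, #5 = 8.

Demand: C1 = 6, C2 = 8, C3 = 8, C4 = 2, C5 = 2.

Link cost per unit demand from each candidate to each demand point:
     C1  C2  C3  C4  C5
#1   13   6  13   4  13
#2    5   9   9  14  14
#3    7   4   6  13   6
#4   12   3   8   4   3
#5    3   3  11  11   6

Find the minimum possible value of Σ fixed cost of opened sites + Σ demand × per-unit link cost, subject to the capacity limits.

285

Open {#2, #3, #5}; cheapest assignment that respects the capacities:
  #2 (cap 12, load 6): C1 — cost 6×5 = 30
  #3 (cap 12, load 12): C3, C4, C5 — cost 8×6 + 2×13 + 2×6 = 86
  #5 (cap 8, load 8): C2 — cost 8×3 = 24
  Shipping 140, fixed 145 → total 285.
  Any other capacity-feasible assignment to {#2, #3, #5} ships for at least 140.
Compare {#1, #3, #5}: its best feasible assignment gives total 295.
Compare {#1, #2, #3}: its best feasible assignment gives total 304.
Every other set of open sites that can feasibly serve all demand totals ≥ 295 even under its best assignment. Minimum: 285.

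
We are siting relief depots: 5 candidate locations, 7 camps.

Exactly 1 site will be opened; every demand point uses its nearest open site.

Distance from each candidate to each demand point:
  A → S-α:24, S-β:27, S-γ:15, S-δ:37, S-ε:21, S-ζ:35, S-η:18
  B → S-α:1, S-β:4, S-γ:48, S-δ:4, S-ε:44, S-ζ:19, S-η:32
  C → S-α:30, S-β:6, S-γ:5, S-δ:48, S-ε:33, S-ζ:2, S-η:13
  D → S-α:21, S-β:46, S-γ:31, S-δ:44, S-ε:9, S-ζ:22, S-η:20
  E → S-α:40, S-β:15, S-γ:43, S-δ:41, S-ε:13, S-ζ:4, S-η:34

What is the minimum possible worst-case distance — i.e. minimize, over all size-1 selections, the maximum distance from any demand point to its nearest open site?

Open {A}.
  Farthest demand point is S-δ at distance 37 (to A); all others are ≤ 37.
With {E} the worst case is 43.
With {D} the worst case is 46.
No size-1 selection achieves below 37.

37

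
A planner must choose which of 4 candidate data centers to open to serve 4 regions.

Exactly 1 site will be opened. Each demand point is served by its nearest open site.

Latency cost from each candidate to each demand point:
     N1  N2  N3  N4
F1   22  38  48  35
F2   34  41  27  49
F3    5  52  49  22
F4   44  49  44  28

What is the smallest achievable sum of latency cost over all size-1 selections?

128

Open {F3}.
  N1→F3 5, N2→F3 52, N3→F3 49, N4→F3 22  ⇒ total 128.
Compare {F1}: total 143.
Compare {F2}: total 151.
No size-1 selection does better; minimum is 128.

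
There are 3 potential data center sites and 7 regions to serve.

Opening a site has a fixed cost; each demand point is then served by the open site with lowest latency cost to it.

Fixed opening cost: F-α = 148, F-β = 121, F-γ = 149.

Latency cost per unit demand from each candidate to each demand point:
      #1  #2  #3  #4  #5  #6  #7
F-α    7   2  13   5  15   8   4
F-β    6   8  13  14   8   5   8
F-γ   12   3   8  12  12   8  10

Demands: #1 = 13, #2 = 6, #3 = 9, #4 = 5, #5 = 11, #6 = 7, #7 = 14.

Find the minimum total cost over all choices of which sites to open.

669

Open {F-β}: assign each demand point to its cheapest open site.
  #1→F-β 13×6=78, #2→F-β 6×8=48, #3→F-β 9×13=117, #4→F-β 5×14=70, #5→F-β 11×8=88, #6→F-β 7×5=35, #7→F-β 14×8=112
  latency cost 548, fixed 121 → total 669.
Compare {F-α}: latency cost 522 + fixed 148 = 670.
Compare {F-α, F-β}: latency cost 411 + fixed 269 = 680.
Compare {F-β, F-γ}: latency cost 463 + fixed 270 = 733.
All other subsets cost ≥ 670. Minimum total cost: 669.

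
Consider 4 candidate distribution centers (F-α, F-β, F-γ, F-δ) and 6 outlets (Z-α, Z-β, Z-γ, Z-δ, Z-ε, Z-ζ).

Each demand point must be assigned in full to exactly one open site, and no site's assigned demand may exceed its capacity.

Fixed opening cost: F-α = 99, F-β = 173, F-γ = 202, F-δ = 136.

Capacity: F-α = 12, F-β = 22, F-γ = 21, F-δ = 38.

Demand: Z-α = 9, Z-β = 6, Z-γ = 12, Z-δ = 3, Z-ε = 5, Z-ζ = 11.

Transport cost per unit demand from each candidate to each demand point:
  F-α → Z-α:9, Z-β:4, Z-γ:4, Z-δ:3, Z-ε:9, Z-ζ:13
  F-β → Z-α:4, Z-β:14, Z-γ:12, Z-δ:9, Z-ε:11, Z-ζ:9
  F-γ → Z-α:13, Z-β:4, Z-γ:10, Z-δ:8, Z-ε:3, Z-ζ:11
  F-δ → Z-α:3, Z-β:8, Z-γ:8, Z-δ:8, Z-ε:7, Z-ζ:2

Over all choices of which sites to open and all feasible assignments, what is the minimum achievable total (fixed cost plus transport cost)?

Open {F-α, F-δ}; cheapest assignment that respects the capacities:
  F-α (cap 12, load 12): Z-γ — cost 12×4 = 48
  F-δ (cap 38, load 34): Z-α, Z-β, Z-δ, Z-ε, Z-ζ — cost 9×3 + 6×8 + 3×8 + 5×7 + 11×2 = 156
  Shipping 204, fixed 235 → total 439.
  Any other capacity-feasible assignment to {F-α, F-δ} ships for at least 204.
Compare {F-γ, F-δ}: its best feasible assignment gives total 546.
Compare {F-β, F-δ}: its best feasible assignment gives total 570.
Every other set of open sites that can feasibly serve all demand totals ≥ 546 even under its best assignment. Minimum: 439.

439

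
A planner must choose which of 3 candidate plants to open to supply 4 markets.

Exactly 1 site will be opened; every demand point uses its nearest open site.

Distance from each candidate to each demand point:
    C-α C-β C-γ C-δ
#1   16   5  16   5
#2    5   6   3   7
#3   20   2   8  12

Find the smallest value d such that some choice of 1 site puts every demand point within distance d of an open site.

Open {#2}.
  Farthest demand point is C-δ at distance 7 (to #2); all others are ≤ 7.
With {#1} the worst case is 16.
With {#3} the worst case is 20.
No size-1 selection achieves below 7.

7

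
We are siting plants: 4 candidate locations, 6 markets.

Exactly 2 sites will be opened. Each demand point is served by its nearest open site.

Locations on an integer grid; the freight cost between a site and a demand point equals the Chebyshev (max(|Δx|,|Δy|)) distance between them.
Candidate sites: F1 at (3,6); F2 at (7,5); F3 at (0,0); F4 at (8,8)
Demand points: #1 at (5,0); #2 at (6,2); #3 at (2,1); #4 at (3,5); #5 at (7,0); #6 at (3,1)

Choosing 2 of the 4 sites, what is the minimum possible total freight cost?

Open {F1, F3}.
  #1→F3 5, #2→F1 4, #3→F3 2, #4→F1 1, #5→F1 6, #6→F3 3  ⇒ total 21.
Compare {F2, F3}: total 22.
Compare {F1, F2}: total 23.
No size-2 selection does better; minimum is 21.

21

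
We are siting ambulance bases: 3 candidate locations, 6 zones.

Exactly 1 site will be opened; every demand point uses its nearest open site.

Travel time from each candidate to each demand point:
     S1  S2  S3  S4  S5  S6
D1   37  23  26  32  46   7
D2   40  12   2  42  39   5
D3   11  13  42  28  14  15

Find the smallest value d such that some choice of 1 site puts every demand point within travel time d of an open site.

42

Open {D2}.
  Farthest demand point is S4 at travel time 42 (to D2); all others are ≤ 42.
With {D3} the worst case is 42.
With {D1} the worst case is 46.
No size-1 selection achieves below 42.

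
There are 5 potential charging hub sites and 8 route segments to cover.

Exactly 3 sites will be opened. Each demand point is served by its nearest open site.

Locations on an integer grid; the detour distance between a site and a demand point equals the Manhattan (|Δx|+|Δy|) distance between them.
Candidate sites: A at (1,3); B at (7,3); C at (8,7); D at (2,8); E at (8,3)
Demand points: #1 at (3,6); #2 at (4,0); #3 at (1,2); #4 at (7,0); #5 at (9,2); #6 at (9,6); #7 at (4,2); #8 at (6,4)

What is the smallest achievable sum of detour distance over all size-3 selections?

Open {A, B, C}.
  #1→A 5, #2→A 6, #3→A 1, #4→B 3, #5→B 3, #6→C 2, #7→A 4, #8→B 2  ⇒ total 26.
Compare {A, B, D}: total 27.
Compare {A, B, E}: total 27.
No size-3 selection does better; minimum is 26.

26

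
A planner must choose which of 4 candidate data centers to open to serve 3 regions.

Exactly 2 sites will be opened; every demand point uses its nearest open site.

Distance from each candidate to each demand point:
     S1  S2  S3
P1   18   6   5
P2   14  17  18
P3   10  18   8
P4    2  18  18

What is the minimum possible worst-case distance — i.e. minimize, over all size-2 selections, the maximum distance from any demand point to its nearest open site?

Open {P1, P4}.
  Farthest demand point is S2 at distance 6 (to P1); all others are ≤ 6.
With {P1, P3} the worst case is 10.
With {P1, P2} the worst case is 14.
No size-2 selection achieves below 6.

6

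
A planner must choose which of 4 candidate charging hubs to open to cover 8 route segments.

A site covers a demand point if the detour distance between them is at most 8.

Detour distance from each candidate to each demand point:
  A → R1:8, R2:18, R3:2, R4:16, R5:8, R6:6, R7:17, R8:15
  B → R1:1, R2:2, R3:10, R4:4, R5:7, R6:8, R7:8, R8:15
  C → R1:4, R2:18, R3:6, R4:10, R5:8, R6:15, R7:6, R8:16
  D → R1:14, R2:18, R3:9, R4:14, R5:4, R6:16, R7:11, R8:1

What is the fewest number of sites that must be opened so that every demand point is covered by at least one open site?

3

Coverage sets (demand points within 8 of each site):
  A: {R1, R3, R5, R6}
  B: {R1, R2, R4, R5, R6, R7}
  C: {R1, R3, R5, R7}
  D: {R5, R8}
No 2 sites suffice: every size-2 union leaves at least one demand point uncovered.
But {A, B, D} covers everything, so the minimum is 3.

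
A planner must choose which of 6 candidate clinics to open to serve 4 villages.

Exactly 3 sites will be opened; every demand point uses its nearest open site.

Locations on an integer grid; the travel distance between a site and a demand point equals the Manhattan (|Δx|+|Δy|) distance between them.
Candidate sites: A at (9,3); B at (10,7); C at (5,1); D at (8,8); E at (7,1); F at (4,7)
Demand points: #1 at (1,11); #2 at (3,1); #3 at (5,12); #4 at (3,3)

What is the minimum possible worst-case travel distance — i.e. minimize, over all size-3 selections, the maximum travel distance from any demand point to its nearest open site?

Open {A, B, F}.
  Farthest demand point is #1 at travel distance 7 (to F); all others are ≤ 7.
With {A, C, F} the worst case is 7.
With {A, D, F} the worst case is 7.
No size-3 selection achieves below 7.

7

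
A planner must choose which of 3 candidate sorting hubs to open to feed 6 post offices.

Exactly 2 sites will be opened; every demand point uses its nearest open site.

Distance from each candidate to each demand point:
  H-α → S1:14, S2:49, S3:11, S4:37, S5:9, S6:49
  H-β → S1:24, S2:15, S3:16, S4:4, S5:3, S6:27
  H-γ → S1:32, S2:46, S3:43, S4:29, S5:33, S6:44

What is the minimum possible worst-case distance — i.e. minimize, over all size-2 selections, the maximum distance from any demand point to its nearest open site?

27

Open {H-α, H-β}.
  Farthest demand point is S6 at distance 27 (to H-β); all others are ≤ 27.
With {H-β, H-γ} the worst case is 27.
With {H-α, H-γ} the worst case is 46.
No size-2 selection achieves below 27.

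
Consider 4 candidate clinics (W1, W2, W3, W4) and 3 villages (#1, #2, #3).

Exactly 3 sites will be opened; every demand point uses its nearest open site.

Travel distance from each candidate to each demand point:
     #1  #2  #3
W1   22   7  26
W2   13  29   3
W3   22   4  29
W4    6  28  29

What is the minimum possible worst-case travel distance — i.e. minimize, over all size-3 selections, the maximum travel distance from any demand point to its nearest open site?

Open {W2, W3, W4}.
  Farthest demand point is #1 at travel distance 6 (to W4); all others are ≤ 6.
With {W1, W2, W4} the worst case is 7.
With {W1, W2, W3} the worst case is 13.
No size-3 selection achieves below 6.

6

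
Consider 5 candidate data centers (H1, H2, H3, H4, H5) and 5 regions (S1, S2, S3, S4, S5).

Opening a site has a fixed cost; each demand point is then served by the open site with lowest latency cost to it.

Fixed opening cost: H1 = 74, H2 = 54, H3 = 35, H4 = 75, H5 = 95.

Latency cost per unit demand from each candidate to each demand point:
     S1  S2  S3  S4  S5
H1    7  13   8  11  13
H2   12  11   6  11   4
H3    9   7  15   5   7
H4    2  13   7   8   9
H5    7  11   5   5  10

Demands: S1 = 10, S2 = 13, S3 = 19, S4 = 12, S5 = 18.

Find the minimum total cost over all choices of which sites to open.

516

Open {H2, H3}: assign each demand point to its cheapest open site.
  S1→H3 10×9=90, S2→H3 13×7=91, S3→H2 19×6=114, S4→H3 12×5=60, S5→H2 18×4=72
  latency cost 427, fixed 89 → total 516.
Compare {H2, H3, H4}: latency cost 357 + fixed 164 = 521.
Compare {H3, H4}: latency cost 430 + fixed 110 = 540.
Compare {H1, H2, H3}: latency cost 407 + fixed 163 = 570.
All other subsets cost ≥ 521. Minimum total cost: 516.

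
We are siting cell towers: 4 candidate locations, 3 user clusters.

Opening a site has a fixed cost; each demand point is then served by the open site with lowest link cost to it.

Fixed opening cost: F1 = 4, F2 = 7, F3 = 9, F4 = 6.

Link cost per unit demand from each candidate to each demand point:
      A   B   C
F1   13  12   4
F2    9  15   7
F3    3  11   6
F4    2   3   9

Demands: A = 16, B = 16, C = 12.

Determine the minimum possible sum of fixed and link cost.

Open {F1, F4}: assign each demand point to its cheapest open site.
  A→F4 16×2=32, B→F4 16×3=48, C→F1 12×4=48
  link cost 128, fixed 10 → total 138.
Compare {F1, F2, F4}: link cost 128 + fixed 17 = 145.
Compare {F1, F3, F4}: link cost 128 + fixed 19 = 147.
Compare {F1, F2, F3, F4}: link cost 128 + fixed 26 = 154.
All other subsets cost ≥ 145. Minimum total cost: 138.

138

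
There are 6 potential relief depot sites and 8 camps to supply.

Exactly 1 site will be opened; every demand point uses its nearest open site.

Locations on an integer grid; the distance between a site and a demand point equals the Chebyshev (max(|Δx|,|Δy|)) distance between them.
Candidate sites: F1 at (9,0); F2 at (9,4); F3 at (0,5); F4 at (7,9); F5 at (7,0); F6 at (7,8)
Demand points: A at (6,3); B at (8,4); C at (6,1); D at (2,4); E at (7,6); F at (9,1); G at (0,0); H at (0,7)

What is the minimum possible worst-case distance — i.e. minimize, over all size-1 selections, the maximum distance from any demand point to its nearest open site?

7

Open {F5}.
  Farthest demand point is G at distance 7 (to F5); all others are ≤ 7.
With {F6} the worst case is 8.
With {F1} the worst case is 9.
No size-1 selection achieves below 7.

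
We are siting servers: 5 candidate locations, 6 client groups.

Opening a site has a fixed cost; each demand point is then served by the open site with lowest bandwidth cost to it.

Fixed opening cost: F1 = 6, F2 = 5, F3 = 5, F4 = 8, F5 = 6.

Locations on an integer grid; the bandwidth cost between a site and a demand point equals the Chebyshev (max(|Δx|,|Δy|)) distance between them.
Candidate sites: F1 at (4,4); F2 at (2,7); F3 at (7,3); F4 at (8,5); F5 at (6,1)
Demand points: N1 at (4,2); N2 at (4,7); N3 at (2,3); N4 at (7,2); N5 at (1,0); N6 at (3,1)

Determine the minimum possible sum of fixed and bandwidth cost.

23

Open {F1}: assign each demand point to its cheapest open site.
  N1→F1 2, N2→F1 3, N3→F1 2, N4→F1 3, N5→F1 4, N6→F1 3
  bandwidth cost 17, fixed 6 → total 23.
Compare {F1, F3}: bandwidth cost 15 + fixed 11 = 26.
Compare {F5}: bandwidth cost 21 + fixed 6 = 27.
Compare {F1, F2}: bandwidth cost 16 + fixed 11 = 27.
All other subsets cost ≥ 26. Minimum total cost: 23.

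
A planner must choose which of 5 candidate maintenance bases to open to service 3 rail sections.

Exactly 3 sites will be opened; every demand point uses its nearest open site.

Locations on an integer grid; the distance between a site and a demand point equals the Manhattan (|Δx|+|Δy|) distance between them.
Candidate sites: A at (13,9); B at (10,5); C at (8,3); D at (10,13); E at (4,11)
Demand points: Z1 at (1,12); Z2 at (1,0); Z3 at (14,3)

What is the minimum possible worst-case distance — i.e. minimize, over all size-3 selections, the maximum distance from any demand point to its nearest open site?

Open {A, C, D}.
  Farthest demand point is Z1 at distance 10 (to D); all others are ≤ 10.
With {A, C, E} the worst case is 10.
With {B, C, D} the worst case is 10.
No size-3 selection achieves below 10.

10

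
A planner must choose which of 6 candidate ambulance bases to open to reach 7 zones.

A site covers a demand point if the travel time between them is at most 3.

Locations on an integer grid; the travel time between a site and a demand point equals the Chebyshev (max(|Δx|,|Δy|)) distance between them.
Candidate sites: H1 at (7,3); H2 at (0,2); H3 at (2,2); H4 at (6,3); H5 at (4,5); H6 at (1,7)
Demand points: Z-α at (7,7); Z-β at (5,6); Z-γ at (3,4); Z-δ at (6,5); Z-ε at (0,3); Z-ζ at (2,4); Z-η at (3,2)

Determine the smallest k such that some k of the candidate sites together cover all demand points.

Coverage sets (demand points within 3 of each site):
  H1: {Z-β, Z-δ}
  H2: {Z-γ, Z-ε, Z-ζ, Z-η}
  H3: {Z-γ, Z-ε, Z-ζ, Z-η}
  H4: {Z-β, Z-γ, Z-δ, Z-η}
  H5: {Z-α, Z-β, Z-γ, Z-δ, Z-ζ, Z-η}
  H6: {Z-γ, Z-ζ}
No single site covers all 7 demand points.
But {H2, H5} covers everything, so the minimum is 2.

2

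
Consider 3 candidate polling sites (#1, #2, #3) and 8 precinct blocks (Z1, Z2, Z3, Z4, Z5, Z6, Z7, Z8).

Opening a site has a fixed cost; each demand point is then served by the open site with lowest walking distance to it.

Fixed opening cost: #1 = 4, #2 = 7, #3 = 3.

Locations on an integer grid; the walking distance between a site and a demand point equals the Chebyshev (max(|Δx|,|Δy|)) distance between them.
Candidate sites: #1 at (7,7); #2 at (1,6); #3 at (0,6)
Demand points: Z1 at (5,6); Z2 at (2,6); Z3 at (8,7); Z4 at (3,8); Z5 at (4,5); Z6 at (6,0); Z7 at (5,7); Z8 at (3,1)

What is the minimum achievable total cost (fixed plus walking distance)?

Open {#1, #3}: assign each demand point to its cheapest open site.
  Z1→#1 2, Z2→#3 2, Z3→#1 1, Z4→#3 3, Z5→#1 3, Z6→#3 6, Z7→#1 2, Z8→#3 5
  walking distance 24, fixed 7 → total 31.
Compare {#1, #2}: walking distance 22 + fixed 11 = 33.
Compare {#1}: walking distance 30 + fixed 4 = 34.
Compare {#1, #2, #3}: walking distance 22 + fixed 14 = 36.
All other subsets cost ≥ 33. Minimum total cost: 31.

31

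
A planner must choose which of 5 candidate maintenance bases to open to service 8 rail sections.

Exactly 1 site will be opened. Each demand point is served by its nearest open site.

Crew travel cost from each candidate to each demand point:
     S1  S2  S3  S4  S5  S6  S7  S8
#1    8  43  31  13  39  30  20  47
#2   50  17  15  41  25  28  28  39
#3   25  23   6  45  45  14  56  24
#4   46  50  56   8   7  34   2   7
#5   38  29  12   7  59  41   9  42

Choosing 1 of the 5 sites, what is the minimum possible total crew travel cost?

Open {#4}.
  S1→#4 46, S2→#4 50, S3→#4 56, S4→#4 8, S5→#4 7, S6→#4 34, S7→#4 2, S8→#4 7  ⇒ total 210.
Compare {#1}: total 231.
Compare {#5}: total 237.
No size-1 selection does better; minimum is 210.

210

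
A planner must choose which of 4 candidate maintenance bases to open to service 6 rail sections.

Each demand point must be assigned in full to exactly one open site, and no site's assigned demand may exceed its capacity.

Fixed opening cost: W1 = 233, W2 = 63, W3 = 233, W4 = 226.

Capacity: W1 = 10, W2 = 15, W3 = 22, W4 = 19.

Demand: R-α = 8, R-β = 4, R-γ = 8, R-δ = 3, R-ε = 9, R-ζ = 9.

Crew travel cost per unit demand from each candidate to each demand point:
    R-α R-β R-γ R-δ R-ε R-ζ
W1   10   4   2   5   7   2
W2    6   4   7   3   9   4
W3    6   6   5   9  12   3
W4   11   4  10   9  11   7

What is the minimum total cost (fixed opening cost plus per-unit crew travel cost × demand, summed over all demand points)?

Open {W1, W2, W3}; cheapest assignment that respects the capacities:
  W1 (cap 10, load 9): R-ε — cost 9×7 = 63
  W2 (cap 15, load 15): R-α, R-β, R-δ — cost 8×6 + 4×4 + 3×3 = 73
  W3 (cap 22, load 17): R-γ, R-ζ — cost 8×5 + 9×3 = 67
  Shipping 203, fixed 529 → total 732.
  Any other capacity-feasible assignment to {W1, W2, W3} ships for at least 203.
Compare {W2, W3, W4}: its best feasible assignment gives total 761.
Compare {W1, W2, W4}: its best feasible assignment gives total 773.
Every other set of open sites that can feasibly serve all demand totals ≥ 761 even under its best assignment. Minimum: 732.

732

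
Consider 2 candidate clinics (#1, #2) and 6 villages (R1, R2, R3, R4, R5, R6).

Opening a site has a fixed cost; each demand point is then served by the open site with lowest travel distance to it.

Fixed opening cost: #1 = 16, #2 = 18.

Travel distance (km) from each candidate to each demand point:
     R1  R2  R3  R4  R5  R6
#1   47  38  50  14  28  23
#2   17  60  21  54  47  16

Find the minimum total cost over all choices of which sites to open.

Open {#1, #2}: assign each demand point to its cheapest open site.
  R1→#2 17, R2→#1 38, R3→#2 21, R4→#1 14, R5→#1 28, R6→#2 16
  travel distance 134, fixed 34 → total 168.
Compare {#1}: travel distance 200 + fixed 16 = 216.
Compare {#2}: travel distance 215 + fixed 18 = 233.

168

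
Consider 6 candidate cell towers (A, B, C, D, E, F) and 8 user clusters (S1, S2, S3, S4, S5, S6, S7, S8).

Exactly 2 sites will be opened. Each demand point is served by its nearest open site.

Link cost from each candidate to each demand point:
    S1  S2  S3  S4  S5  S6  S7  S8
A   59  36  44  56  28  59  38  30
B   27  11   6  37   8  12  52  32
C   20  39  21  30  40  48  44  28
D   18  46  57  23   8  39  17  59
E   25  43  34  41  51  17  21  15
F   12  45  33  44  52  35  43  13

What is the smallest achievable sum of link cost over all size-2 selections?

127

Open {B, D}.
  S1→D 18, S2→B 11, S3→B 6, S4→D 23, S5→B 8, S6→B 12, S7→D 17, S8→B 32  ⇒ total 127.
Compare {B, E}: total 135.
Compare {B, F}: total 142.
No size-2 selection does better; minimum is 127.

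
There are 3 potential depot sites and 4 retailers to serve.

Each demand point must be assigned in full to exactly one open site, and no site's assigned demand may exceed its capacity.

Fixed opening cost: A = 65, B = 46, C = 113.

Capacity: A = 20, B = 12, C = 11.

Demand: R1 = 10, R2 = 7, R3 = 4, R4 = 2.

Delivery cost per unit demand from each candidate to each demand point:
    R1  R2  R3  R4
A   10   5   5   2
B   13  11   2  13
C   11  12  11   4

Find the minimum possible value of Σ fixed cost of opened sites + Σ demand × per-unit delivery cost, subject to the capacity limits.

258

Open {A, B}; cheapest assignment that respects the capacities:
  A (cap 20, load 19): R1, R2, R4 — cost 10×10 + 7×5 + 2×2 = 139
  B (cap 12, load 4): R3 — cost 4×2 = 8
  Shipping 147, fixed 111 → total 258.
  Any other capacity-feasible assignment to {A, B} ships for at least 147.
Compare {A, C}: its best feasible assignment gives total 347.
Compare {A, B, C}: its best feasible assignment gives total 371.
Every other set of open sites that can feasibly serve all demand totals ≥ 347 even under its best assignment. Minimum: 258.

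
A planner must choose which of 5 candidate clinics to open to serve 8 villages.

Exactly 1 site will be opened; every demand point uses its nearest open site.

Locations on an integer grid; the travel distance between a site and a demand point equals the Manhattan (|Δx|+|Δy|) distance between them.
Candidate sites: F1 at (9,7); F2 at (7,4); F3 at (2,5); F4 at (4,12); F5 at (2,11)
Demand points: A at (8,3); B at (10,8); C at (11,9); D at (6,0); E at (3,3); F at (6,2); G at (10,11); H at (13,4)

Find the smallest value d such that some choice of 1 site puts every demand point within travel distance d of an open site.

10

Open {F1}.
  Farthest demand point is D at travel distance 10 (to F1); all others are ≤ 10.
With {F2} the worst case is 10.
With {F3} the worst case is 14.
No size-1 selection achieves below 10.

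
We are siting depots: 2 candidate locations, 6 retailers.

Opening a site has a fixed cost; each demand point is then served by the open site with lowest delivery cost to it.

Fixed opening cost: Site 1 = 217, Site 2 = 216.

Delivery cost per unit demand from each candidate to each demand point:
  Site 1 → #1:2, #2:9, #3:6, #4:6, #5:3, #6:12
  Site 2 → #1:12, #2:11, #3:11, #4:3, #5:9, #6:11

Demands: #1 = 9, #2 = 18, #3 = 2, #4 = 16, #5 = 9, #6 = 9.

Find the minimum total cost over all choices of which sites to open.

Open {Site 1}: assign each demand point to its cheapest open site.
  #1→Site 1 9×2=18, #2→Site 1 18×9=162, #3→Site 1 2×6=12, #4→Site 1 16×6=96, #5→Site 1 9×3=27, #6→Site 1 9×12=108
  delivery cost 423, fixed 217 → total 640.
Compare {Site 2}: delivery cost 556 + fixed 216 = 772.
Compare {Site 1, Site 2}: delivery cost 366 + fixed 433 = 799.

640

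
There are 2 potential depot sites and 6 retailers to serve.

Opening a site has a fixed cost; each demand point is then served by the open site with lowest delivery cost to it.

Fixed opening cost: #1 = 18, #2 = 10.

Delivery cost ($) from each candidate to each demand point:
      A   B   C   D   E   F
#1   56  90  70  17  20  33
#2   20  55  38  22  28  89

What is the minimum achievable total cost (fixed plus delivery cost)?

Open {#1, #2}: assign each demand point to its cheapest open site.
  A→#2 20, B→#2 55, C→#2 38, D→#1 17, E→#1 20, F→#1 33
  delivery cost 183, fixed 28 → total 211.
Compare {#2}: delivery cost 252 + fixed 10 = 262.
Compare {#1}: delivery cost 286 + fixed 18 = 304.

211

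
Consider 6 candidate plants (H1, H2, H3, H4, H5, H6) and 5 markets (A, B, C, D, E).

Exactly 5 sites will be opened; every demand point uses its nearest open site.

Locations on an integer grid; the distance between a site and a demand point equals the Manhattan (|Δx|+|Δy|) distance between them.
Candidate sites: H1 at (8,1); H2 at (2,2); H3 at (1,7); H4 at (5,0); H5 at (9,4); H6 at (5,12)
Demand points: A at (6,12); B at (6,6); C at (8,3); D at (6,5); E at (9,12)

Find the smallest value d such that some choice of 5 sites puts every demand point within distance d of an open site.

Open {H1, H2, H3, H5, H6}.
  Farthest demand point is B at distance 5 (to H5); all others are ≤ 5.
With {H1, H2, H4, H5, H6} the worst case is 5.
With {H1, H3, H4, H5, H6} the worst case is 5.
No size-5 selection achieves below 5.

5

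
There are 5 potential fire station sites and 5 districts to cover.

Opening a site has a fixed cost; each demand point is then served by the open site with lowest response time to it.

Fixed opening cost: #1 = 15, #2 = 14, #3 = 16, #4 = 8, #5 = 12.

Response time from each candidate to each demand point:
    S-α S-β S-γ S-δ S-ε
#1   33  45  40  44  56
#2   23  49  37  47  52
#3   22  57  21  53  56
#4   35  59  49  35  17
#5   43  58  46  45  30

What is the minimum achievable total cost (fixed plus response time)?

Open {#3, #4}: assign each demand point to its cheapest open site.
  S-α→#3 22, S-β→#3 57, S-γ→#3 21, S-δ→#4 35, S-ε→#4 17
  response time 152, fixed 24 → total 176.
Compare {#1, #3, #4}: response time 140 + fixed 39 = 179.
Compare {#2, #3, #4}: response time 144 + fixed 38 = 182.
Compare {#2, #4}: response time 161 + fixed 22 = 183.
All other subsets cost ≥ 179. Minimum total cost: 176.

176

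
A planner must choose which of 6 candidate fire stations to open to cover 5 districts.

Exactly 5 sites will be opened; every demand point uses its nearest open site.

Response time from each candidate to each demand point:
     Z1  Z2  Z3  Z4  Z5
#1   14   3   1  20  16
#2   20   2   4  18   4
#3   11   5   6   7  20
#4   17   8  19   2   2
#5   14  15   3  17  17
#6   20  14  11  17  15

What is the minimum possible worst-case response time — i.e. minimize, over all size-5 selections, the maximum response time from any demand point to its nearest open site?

11

Open {#1, #2, #3, #4, #5}.
  Farthest demand point is Z1 at response time 11 (to #3); all others are ≤ 11.
With {#1, #2, #3, #4, #6} the worst case is 11.
With {#1, #2, #3, #5, #6} the worst case is 11.
No size-5 selection achieves below 11.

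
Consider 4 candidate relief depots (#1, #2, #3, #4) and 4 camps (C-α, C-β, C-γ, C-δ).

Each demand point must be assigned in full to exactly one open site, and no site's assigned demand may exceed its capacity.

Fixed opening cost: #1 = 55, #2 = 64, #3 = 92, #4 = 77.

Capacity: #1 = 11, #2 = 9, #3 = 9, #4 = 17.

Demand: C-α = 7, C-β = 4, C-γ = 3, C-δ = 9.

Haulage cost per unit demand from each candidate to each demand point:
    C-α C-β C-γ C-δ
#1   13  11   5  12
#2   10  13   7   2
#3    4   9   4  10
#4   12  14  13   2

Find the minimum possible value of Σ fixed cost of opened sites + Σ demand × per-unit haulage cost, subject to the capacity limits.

Open {#1, #4}; cheapest assignment that respects the capacities:
  #1 (cap 11, load 7): C-β, C-γ — cost 4×11 + 3×5 = 59
  #4 (cap 17, load 16): C-α, C-δ — cost 7×12 + 9×2 = 102
  Shipping 161, fixed 132 → total 293.
  Any other capacity-feasible assignment to {#1, #4} ships for at least 161.
Compare {#3, #4}: its best feasible assignment gives total 310.
Compare {#2, #4}: its best feasible assignment gives total 316.
Every other set of open sites that can feasibly serve all demand totals ≥ 310 even under its best assignment. Minimum: 293.

293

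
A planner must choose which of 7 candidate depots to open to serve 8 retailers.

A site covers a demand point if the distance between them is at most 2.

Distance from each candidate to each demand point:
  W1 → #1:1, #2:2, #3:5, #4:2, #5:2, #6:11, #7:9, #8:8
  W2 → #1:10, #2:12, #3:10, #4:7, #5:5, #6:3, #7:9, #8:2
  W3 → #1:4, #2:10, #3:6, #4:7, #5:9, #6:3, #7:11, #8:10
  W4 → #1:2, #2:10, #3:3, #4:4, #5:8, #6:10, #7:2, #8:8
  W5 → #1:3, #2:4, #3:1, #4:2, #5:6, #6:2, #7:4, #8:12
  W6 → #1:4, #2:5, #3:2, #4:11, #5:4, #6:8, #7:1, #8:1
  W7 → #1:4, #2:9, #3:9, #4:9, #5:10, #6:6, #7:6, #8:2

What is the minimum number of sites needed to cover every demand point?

3

Coverage sets (demand points within 2 of each site):
  W1: {#1, #2, #4, #5}
  W2: {#8}
  W3: {}
  W4: {#1, #7}
  W5: {#3, #4, #6}
  W6: {#3, #7, #8}
  W7: {#8}
No 2 sites suffice: every size-2 union leaves at least one demand point uncovered.
But {W1, W5, W6} covers everything, so the minimum is 3.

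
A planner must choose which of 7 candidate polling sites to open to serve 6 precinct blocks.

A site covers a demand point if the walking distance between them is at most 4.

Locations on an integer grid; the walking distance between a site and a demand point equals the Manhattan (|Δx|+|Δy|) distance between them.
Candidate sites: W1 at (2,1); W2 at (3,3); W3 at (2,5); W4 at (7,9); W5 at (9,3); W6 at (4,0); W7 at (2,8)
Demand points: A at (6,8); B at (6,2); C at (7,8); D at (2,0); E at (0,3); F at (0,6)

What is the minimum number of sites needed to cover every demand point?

3

Coverage sets (demand points within 4 of each site):
  W1: {D, E}
  W2: {B, D, E}
  W3: {E, F}
  W4: {A, C}
  W5: {B}
  W6: {B, D}
  W7: {A, F}
No 2 sites suffice: every size-2 union leaves at least one demand point uncovered.
But {W2, W3, W4} covers everything, so the minimum is 3.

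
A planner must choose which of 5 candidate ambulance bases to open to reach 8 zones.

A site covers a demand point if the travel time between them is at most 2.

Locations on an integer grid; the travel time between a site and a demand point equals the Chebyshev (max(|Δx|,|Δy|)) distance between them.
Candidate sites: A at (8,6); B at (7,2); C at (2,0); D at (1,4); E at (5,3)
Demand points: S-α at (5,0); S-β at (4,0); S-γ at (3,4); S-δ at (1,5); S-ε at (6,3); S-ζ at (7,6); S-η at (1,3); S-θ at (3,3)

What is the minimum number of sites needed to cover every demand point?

4

Coverage sets (demand points within 2 of each site):
  A: {S-ζ}
  B: {S-α, S-ε}
  C: {S-β}
  D: {S-γ, S-δ, S-η, S-θ}
  E: {S-γ, S-ε, S-θ}
No 3 sites suffice: every size-3 union leaves at least one demand point uncovered.
But {A, B, C, D} covers everything, so the minimum is 4.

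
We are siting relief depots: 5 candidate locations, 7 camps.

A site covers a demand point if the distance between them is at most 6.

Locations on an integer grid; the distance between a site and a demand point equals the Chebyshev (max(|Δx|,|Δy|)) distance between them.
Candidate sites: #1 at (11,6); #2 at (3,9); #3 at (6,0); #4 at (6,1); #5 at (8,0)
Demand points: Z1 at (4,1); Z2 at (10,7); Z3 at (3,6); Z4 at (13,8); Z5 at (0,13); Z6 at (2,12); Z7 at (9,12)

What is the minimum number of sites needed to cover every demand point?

3

Coverage sets (demand points within 6 of each site):
  #1: {Z2, Z4, Z7}
  #2: {Z3, Z5, Z6, Z7}
  #3: {Z1, Z3}
  #4: {Z1, Z2, Z3}
  #5: {Z1, Z3}
No 2 sites suffice: every size-2 union leaves at least one demand point uncovered.
But {#1, #2, #3} covers everything, so the minimum is 3.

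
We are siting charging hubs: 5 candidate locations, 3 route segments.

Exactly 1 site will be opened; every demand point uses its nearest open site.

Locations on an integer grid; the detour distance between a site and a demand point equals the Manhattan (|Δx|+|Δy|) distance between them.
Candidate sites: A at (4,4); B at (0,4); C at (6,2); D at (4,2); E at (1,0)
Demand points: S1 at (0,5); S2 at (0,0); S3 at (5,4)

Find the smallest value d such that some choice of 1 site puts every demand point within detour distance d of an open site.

5

Open {B}.
  Farthest demand point is S3 at detour distance 5 (to B); all others are ≤ 5.
With {D} the worst case is 7.
With {A} the worst case is 8.
No size-1 selection achieves below 5.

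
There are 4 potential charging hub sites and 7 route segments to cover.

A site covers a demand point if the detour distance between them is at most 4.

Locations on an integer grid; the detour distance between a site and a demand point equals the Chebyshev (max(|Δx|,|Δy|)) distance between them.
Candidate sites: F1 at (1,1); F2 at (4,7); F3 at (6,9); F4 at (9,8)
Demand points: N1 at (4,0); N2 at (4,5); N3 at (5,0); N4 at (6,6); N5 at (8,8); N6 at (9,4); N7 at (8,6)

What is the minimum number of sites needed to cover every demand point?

Coverage sets (demand points within 4 of each site):
  F1: {N1, N2, N3}
  F2: {N2, N4, N5, N7}
  F3: {N2, N4, N5, N7}
  F4: {N4, N5, N6, N7}
No single site covers all 7 demand points.
But {F1, F4} covers everything, so the minimum is 2.

2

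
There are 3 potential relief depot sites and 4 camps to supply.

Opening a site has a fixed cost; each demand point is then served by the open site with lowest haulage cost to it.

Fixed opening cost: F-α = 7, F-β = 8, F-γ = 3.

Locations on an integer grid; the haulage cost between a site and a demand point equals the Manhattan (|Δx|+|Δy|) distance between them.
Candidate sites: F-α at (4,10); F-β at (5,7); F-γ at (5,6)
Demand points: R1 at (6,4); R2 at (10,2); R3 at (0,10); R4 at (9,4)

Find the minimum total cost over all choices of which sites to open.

Open {F-γ}: assign each demand point to its cheapest open site.
  R1→F-γ 3, R2→F-γ 9, R3→F-γ 9, R4→F-γ 6
  haulage cost 27, fixed 3 → total 30.
Compare {F-α, F-γ}: haulage cost 22 + fixed 10 = 32.
Compare {F-β}: haulage cost 29 + fixed 8 = 37.
Compare {F-β, F-γ}: haulage cost 26 + fixed 11 = 37.
All other subsets cost ≥ 32. Minimum total cost: 30.

30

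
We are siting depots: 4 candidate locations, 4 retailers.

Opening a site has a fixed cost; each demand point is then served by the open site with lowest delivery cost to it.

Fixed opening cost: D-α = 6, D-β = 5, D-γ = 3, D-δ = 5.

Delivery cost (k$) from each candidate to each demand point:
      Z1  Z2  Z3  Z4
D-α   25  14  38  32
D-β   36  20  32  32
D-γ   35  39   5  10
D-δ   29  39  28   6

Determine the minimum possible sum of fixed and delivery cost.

Open {D-α, D-γ}: assign each demand point to its cheapest open site.
  Z1→D-α 25, Z2→D-α 14, Z3→D-γ 5, Z4→D-γ 10
  delivery cost 54, fixed 9 → total 63.
Compare {D-α, D-γ, D-δ}: delivery cost 50 + fixed 14 = 64.
Compare {D-α, D-β, D-γ}: delivery cost 54 + fixed 14 = 68.
Compare {D-α, D-β, D-γ, D-δ}: delivery cost 50 + fixed 19 = 69.
All other subsets cost ≥ 64. Minimum total cost: 63.

63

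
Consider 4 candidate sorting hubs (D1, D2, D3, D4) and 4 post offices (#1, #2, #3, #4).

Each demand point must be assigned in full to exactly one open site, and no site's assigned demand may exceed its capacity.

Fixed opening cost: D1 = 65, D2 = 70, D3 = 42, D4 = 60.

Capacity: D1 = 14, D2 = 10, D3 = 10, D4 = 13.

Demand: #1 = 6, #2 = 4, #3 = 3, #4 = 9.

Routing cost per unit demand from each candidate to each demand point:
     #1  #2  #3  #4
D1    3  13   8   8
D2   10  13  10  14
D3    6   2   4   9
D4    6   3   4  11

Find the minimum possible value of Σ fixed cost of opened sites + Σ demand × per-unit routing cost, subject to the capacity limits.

243

Open {D3, D4}; cheapest assignment that respects the capacities:
  D3 (cap 10, load 9): #4 — cost 9×9 = 81
  D4 (cap 13, load 13): #1, #2, #3 — cost 6×6 + 4×3 + 3×4 = 60
  Shipping 141, fixed 102 → total 243.
  Any other capacity-feasible assignment to {D3, D4} ships for at least 141.
Compare {D1, D3}: its best feasible assignment gives total 247.
Compare {D1, D4}: its best feasible assignment gives total 257.
Every other set of open sites that can feasibly serve all demand totals ≥ 247 even under its best assignment. Minimum: 243.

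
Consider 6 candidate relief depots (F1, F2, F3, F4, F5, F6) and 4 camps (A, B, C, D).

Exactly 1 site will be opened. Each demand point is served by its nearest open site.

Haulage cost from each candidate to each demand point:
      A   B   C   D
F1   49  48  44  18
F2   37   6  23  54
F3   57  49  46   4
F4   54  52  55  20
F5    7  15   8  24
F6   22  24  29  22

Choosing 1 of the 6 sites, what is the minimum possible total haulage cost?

Open {F5}.
  A→F5 7, B→F5 15, C→F5 8, D→F5 24  ⇒ total 54.
Compare {F6}: total 97.
Compare {F2}: total 120.
No size-1 selection does better; minimum is 54.

54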